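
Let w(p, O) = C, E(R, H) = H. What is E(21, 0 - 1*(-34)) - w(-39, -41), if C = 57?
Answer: -23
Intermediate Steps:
w(p, O) = 57
E(21, 0 - 1*(-34)) - w(-39, -41) = (0 - 1*(-34)) - 1*57 = (0 + 34) - 57 = 34 - 57 = -23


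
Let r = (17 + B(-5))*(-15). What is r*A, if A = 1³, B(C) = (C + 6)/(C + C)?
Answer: -507/2 ≈ -253.50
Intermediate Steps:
B(C) = (6 + C)/(2*C) (B(C) = (6 + C)/((2*C)) = (6 + C)*(1/(2*C)) = (6 + C)/(2*C))
r = -507/2 (r = (17 + (½)*(6 - 5)/(-5))*(-15) = (17 + (½)*(-⅕)*1)*(-15) = (17 - ⅒)*(-15) = (169/10)*(-15) = -507/2 ≈ -253.50)
A = 1
r*A = -507/2*1 = -507/2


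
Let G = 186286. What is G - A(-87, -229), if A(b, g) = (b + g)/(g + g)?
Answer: 42659336/229 ≈ 1.8629e+5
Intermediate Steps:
A(b, g) = (b + g)/(2*g) (A(b, g) = (b + g)/((2*g)) = (b + g)*(1/(2*g)) = (b + g)/(2*g))
G - A(-87, -229) = 186286 - (-87 - 229)/(2*(-229)) = 186286 - (-1)*(-316)/(2*229) = 186286 - 1*158/229 = 186286 - 158/229 = 42659336/229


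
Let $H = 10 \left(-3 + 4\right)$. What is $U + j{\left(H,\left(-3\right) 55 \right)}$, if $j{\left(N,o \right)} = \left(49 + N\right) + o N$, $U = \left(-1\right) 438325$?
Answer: $-439916$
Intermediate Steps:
$U = -438325$
$H = 10$ ($H = 10 \cdot 1 = 10$)
$j{\left(N,o \right)} = 49 + N + N o$ ($j{\left(N,o \right)} = \left(49 + N\right) + N o = 49 + N + N o$)
$U + j{\left(H,\left(-3\right) 55 \right)} = -438325 + \left(49 + 10 + 10 \left(\left(-3\right) 55\right)\right) = -438325 + \left(49 + 10 + 10 \left(-165\right)\right) = -438325 + \left(49 + 10 - 1650\right) = -438325 - 1591 = -439916$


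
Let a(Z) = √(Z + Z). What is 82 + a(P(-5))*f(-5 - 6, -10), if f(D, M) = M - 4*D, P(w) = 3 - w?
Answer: 218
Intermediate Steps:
a(Z) = √2*√Z (a(Z) = √(2*Z) = √2*√Z)
f(D, M) = M - 4*D
82 + a(P(-5))*f(-5 - 6, -10) = 82 + (√2*√(3 - 1*(-5)))*(-10 - 4*(-5 - 6)) = 82 + (√2*√(3 + 5))*(-10 - 4*(-11)) = 82 + (√2*√8)*(-10 + 44) = 82 + (√2*(2*√2))*34 = 82 + 4*34 = 82 + 136 = 218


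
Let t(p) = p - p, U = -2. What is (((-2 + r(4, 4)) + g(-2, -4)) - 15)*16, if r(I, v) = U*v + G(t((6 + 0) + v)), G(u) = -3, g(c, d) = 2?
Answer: -416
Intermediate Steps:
t(p) = 0
r(I, v) = -3 - 2*v (r(I, v) = -2*v - 3 = -3 - 2*v)
(((-2 + r(4, 4)) + g(-2, -4)) - 15)*16 = (((-2 + (-3 - 2*4)) + 2) - 15)*16 = (((-2 + (-3 - 8)) + 2) - 15)*16 = (((-2 - 11) + 2) - 15)*16 = ((-13 + 2) - 15)*16 = (-11 - 15)*16 = -26*16 = -416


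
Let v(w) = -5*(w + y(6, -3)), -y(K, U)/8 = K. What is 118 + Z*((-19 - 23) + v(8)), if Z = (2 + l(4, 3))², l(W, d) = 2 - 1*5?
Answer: 276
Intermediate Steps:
y(K, U) = -8*K
v(w) = 240 - 5*w (v(w) = -5*(w - 8*6) = -5*(w - 48) = -5*(-48 + w) = 240 - 5*w)
l(W, d) = -3 (l(W, d) = 2 - 5 = -3)
Z = 1 (Z = (2 - 3)² = (-1)² = 1)
118 + Z*((-19 - 23) + v(8)) = 118 + 1*((-19 - 23) + (240 - 5*8)) = 118 + 1*(-42 + (240 - 40)) = 118 + 1*(-42 + 200) = 118 + 1*158 = 118 + 158 = 276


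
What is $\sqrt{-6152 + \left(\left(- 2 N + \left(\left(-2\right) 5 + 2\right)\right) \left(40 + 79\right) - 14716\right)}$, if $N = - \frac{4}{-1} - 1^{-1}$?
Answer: $i \sqrt{22534} \approx 150.11 i$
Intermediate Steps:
$N = 3$ ($N = \left(-4\right) \left(-1\right) - 1 = 4 - 1 = 3$)
$\sqrt{-6152 + \left(\left(- 2 N + \left(\left(-2\right) 5 + 2\right)\right) \left(40 + 79\right) - 14716\right)} = \sqrt{-6152 - \left(14716 - \left(\left(-2\right) 3 + \left(\left(-2\right) 5 + 2\right)\right) \left(40 + 79\right)\right)} = \sqrt{-6152 - \left(14716 - \left(-6 + \left(-10 + 2\right)\right) 119\right)} = \sqrt{-6152 - \left(14716 - \left(-6 - 8\right) 119\right)} = \sqrt{-6152 - 16382} = \sqrt{-22534} = i \sqrt{22534}$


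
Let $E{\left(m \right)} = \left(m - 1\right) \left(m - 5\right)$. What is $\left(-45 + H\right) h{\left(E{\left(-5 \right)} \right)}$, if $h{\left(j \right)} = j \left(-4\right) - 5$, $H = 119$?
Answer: $-18130$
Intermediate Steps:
$E{\left(m \right)} = \left(-1 + m\right) \left(-5 + m\right)$
$h{\left(j \right)} = -5 - 4 j$ ($h{\left(j \right)} = - 4 j - 5 = -5 - 4 j$)
$\left(-45 + H\right) h{\left(E{\left(-5 \right)} \right)} = \left(-45 + 119\right) \left(-5 - 4 \left(5 + \left(-5\right)^{2} - -30\right)\right) = 74 \left(-5 - 4 \left(5 + 25 + 30\right)\right) = 74 \left(-5 - 240\right) = 74 \left(-245\right) = -18130$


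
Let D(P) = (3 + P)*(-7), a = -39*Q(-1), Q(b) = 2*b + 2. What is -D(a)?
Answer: 21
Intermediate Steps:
Q(b) = 2 + 2*b
a = 0 (a = -39*(2 + 2*(-1)) = -39*(2 - 2) = -39*0 = 0)
D(P) = -21 - 7*P
-D(a) = -(-21 - 7*0) = -(-21 + 0) = -1*(-21) = 21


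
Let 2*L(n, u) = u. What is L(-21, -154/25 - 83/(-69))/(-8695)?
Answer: 8551/29997750 ≈ 0.00028505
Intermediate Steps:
L(n, u) = u/2
L(-21, -154/25 - 83/(-69))/(-8695) = ((-154/25 - 83/(-69))/2)/(-8695) = ((-154*1/25 - 83*(-1/69))/2)*(-1/8695) = ((-154/25 + 83/69)/2)*(-1/8695) = ((½)*(-8551/1725))*(-1/8695) = -8551/3450*(-1/8695) = 8551/29997750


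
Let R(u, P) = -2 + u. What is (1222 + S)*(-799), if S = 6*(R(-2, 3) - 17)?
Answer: -875704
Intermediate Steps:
S = -126 (S = 6*((-2 - 2) - 17) = 6*(-4 - 17) = 6*(-21) = -126)
(1222 + S)*(-799) = (1222 - 126)*(-799) = 1096*(-799) = -875704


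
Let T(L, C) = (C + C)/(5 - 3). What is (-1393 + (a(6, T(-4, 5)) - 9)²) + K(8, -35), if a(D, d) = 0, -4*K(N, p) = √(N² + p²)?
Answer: -1312 - √1289/4 ≈ -1321.0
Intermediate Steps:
K(N, p) = -√(N² + p²)/4
T(L, C) = C (T(L, C) = (2*C)/2 = (2*C)*(½) = C)
(-1393 + (a(6, T(-4, 5)) - 9)²) + K(8, -35) = (-1393 + (0 - 9)²) - √(8² + (-35)²)/4 = (-1393 + (-9)²) - √(64 + 1225)/4 = (-1393 + 81) - √1289/4 = -1312 - √1289/4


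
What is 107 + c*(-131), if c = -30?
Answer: 4037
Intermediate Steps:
107 + c*(-131) = 107 - 30*(-131) = 107 + 3930 = 4037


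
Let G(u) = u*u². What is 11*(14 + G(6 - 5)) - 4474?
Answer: -4309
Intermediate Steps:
G(u) = u³
11*(14 + G(6 - 5)) - 4474 = 11*(14 + (6 - 5)³) - 4474 = 11*(14 + 1³) - 4474 = 11*(14 + 1) - 4474 = 11*15 - 4474 = 165 - 4474 = -4309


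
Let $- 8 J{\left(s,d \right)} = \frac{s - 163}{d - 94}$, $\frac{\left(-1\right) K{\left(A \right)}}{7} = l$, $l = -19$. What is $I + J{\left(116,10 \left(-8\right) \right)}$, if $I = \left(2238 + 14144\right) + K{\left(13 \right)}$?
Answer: $\frac{22988833}{1392} \approx 16515.0$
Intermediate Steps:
$K{\left(A \right)} = 133$ ($K{\left(A \right)} = \left(-7\right) \left(-19\right) = 133$)
$I = 16515$ ($I = \left(2238 + 14144\right) + 133 = 16382 + 133 = 16515$)
$J{\left(s,d \right)} = - \frac{-163 + s}{8 \left(-94 + d\right)}$ ($J{\left(s,d \right)} = - \frac{\left(s - 163\right) \frac{1}{d - 94}}{8} = - \frac{\left(-163 + s\right) \frac{1}{-94 + d}}{8} = - \frac{\frac{1}{-94 + d} \left(-163 + s\right)}{8} = - \frac{-163 + s}{8 \left(-94 + d\right)}$)
$I + J{\left(116,10 \left(-8\right) \right)} = 16515 + \frac{163 - 116}{8 \left(-94 + 10 \left(-8\right)\right)} = 16515 + \frac{163 - 116}{8 \left(-94 - 80\right)} = 16515 + \frac{1}{8} \frac{1}{-174} \cdot 47 = 16515 + \frac{1}{8} \left(- \frac{1}{174}\right) 47 = 16515 - \frac{47}{1392} = \frac{22988833}{1392}$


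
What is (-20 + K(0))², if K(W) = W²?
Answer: 400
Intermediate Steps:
(-20 + K(0))² = (-20 + 0²)² = (-20 + 0)² = (-20)² = 400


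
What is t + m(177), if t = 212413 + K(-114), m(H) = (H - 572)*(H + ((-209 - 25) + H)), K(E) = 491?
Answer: 165504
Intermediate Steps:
m(H) = (-572 + H)*(-234 + 2*H) (m(H) = (-572 + H)*(H + (-234 + H)) = (-572 + H)*(-234 + 2*H))
t = 212904 (t = 212413 + 491 = 212904)
t + m(177) = 212904 + (133848 - 1378*177 + 2*177**2) = 212904 + (133848 - 243906 + 2*31329) = 212904 + (133848 - 243906 + 62658) = 212904 - 47400 = 165504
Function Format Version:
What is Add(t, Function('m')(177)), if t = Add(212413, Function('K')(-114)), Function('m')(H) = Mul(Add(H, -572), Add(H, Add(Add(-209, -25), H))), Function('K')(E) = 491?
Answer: 165504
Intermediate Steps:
Function('m')(H) = Mul(Add(-572, H), Add(-234, Mul(2, H))) (Function('m')(H) = Mul(Add(-572, H), Add(H, Add(-234, H))) = Mul(Add(-572, H), Add(-234, Mul(2, H))))
t = 212904 (t = Add(212413, 491) = 212904)
Add(t, Function('m')(177)) = Add(212904, Add(133848, Mul(-1378, 177), Mul(2, Pow(177, 2)))) = Add(212904, Add(133848, -243906, Mul(2, 31329))) = Add(212904, Add(133848, -243906, 62658)) = Add(212904, -47400) = 165504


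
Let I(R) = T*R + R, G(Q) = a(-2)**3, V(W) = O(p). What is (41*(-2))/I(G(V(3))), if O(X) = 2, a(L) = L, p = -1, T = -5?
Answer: -41/16 ≈ -2.5625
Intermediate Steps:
V(W) = 2
G(Q) = -8 (G(Q) = (-2)**3 = -8)
I(R) = -4*R (I(R) = -5*R + R = -4*R)
(41*(-2))/I(G(V(3))) = (41*(-2))/((-4*(-8))) = -82/32 = -82*1/32 = -41/16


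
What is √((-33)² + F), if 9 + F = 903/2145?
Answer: √552338215/715 ≈ 32.870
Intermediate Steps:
F = -6134/715 (F = -9 + 903/2145 = -9 + 903*(1/2145) = -9 + 301/715 = -6134/715 ≈ -8.5790)
√((-33)² + F) = √((-33)² - 6134/715) = √(1089 - 6134/715) = √(772501/715) = √552338215/715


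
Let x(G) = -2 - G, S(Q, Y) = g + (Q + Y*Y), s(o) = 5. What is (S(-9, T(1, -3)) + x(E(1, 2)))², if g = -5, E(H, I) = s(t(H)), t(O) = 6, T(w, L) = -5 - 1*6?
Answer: 10000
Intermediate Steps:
T(w, L) = -11 (T(w, L) = -5 - 6 = -11)
E(H, I) = 5
S(Q, Y) = -5 + Q + Y² (S(Q, Y) = -5 + (Q + Y*Y) = -5 + (Q + Y²) = -5 + Q + Y²)
(S(-9, T(1, -3)) + x(E(1, 2)))² = ((-5 - 9 + (-11)²) + (-2 - 1*5))² = ((-5 - 9 + 121) + (-2 - 5))² = (107 - 7)² = 100² = 10000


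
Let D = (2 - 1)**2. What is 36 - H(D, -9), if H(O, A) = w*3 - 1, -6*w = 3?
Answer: 77/2 ≈ 38.500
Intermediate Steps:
w = -1/2 (w = -1/6*3 = -1/2 ≈ -0.50000)
D = 1 (D = 1**2 = 1)
H(O, A) = -5/2 (H(O, A) = -1/2*3 - 1 = -3/2 - 1 = -5/2)
36 - H(D, -9) = 36 - 1*(-5/2) = 36 + 5/2 = 77/2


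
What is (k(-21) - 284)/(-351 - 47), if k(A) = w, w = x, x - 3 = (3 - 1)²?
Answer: 277/398 ≈ 0.69598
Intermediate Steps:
x = 7 (x = 3 + (3 - 1)² = 3 + 2² = 3 + 4 = 7)
w = 7
k(A) = 7
(k(-21) - 284)/(-351 - 47) = (7 - 284)/(-351 - 47) = -277/(-398) = -277*(-1/398) = 277/398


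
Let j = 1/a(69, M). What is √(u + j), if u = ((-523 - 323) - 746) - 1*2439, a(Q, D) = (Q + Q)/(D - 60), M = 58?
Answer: 2*I*√4797915/69 ≈ 63.49*I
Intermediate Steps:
a(Q, D) = 2*Q/(-60 + D) (a(Q, D) = (2*Q)/(-60 + D) = 2*Q/(-60 + D))
u = -4031 (u = (-846 - 746) - 2439 = -1592 - 2439 = -4031)
j = -1/69 (j = 1/(2*69/(-60 + 58)) = 1/(2*69/(-2)) = 1/(2*69*(-½)) = 1/(-69) = -1/69 ≈ -0.014493)
√(u + j) = √(-4031 - 1/69) = √(-278140/69) = 2*I*√4797915/69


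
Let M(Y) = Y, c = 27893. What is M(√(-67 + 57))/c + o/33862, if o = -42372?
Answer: -21186/16931 + I*√10/27893 ≈ -1.2513 + 0.00011337*I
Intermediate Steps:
M(√(-67 + 57))/c + o/33862 = √(-67 + 57)/27893 - 42372/33862 = √(-10)*(1/27893) - 42372*1/33862 = (I*√10)*(1/27893) - 21186/16931 = I*√10/27893 - 21186/16931 = -21186/16931 + I*√10/27893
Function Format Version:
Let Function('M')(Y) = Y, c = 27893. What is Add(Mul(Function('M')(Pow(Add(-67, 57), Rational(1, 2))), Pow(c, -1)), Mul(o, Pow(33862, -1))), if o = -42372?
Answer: Add(Rational(-21186, 16931), Mul(Rational(1, 27893), I, Pow(10, Rational(1, 2)))) ≈ Add(-1.2513, Mul(0.00011337, I))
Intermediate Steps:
Add(Mul(Function('M')(Pow(Add(-67, 57), Rational(1, 2))), Pow(c, -1)), Mul(o, Pow(33862, -1))) = Add(Mul(Pow(Add(-67, 57), Rational(1, 2)), Pow(27893, -1)), Mul(-42372, Pow(33862, -1))) = Add(Mul(Pow(-10, Rational(1, 2)), Rational(1, 27893)), Mul(-42372, Rational(1, 33862))) = Add(Mul(Mul(I, Pow(10, Rational(1, 2))), Rational(1, 27893)), Rational(-21186, 16931)) = Add(Mul(Rational(1, 27893), I, Pow(10, Rational(1, 2))), Rational(-21186, 16931)) = Add(Rational(-21186, 16931), Mul(Rational(1, 27893), I, Pow(10, Rational(1, 2))))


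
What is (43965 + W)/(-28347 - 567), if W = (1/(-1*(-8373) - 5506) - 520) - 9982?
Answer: -15989737/13816073 ≈ -1.1573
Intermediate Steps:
W = -30109233/2867 (W = (1/(8373 - 5506) - 520) - 9982 = (1/2867 - 520) - 9982 = -1490839/2867 - 9982 = -30109233/2867 ≈ -10502.)
(43965 + W)/(-28347 - 567) = (43965 - 30109233/2867)/(-28347 - 567) = (95938422/2867)/(-28914) = (95938422/2867)*(-1/28914) = -15989737/13816073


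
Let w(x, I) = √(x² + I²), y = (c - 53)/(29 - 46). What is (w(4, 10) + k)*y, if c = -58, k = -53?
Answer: -5883/17 + 222*√29/17 ≈ -275.73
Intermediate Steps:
y = 111/17 (y = (-58 - 53)/(29 - 46) = -111/(-17) = -111*(-1/17) = 111/17 ≈ 6.5294)
w(x, I) = √(I² + x²)
(w(4, 10) + k)*y = (√(10² + 4²) - 53)*(111/17) = (√(100 + 16) - 53)*(111/17) = (√116 - 53)*(111/17) = (2*√29 - 53)*(111/17) = (-53 + 2*√29)*(111/17) = -5883/17 + 222*√29/17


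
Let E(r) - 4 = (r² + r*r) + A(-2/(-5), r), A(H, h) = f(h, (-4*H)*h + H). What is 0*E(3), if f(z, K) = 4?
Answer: 0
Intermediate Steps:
A(H, h) = 4
E(r) = 8 + 2*r² (E(r) = 4 + ((r² + r*r) + 4) = 4 + ((r² + r²) + 4) = 4 + (2*r² + 4) = 4 + (4 + 2*r²) = 8 + 2*r²)
0*E(3) = 0*(8 + 2*3²) = 0*(8 + 2*9) = 0*(8 + 18) = 0*26 = 0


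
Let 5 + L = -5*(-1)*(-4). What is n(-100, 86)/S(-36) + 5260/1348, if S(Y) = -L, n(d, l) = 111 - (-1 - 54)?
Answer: 88817/8425 ≈ 10.542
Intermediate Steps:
n(d, l) = 166 (n(d, l) = 111 - 1*(-55) = 111 + 55 = 166)
L = -25 (L = -5 - 5*(-1)*(-4) = -5 + 5*(-4) = -5 - 20 = -25)
S(Y) = 25 (S(Y) = -1*(-25) = 25)
n(-100, 86)/S(-36) + 5260/1348 = 166/25 + 5260/1348 = 166*(1/25) + 5260*(1/1348) = 166/25 + 1315/337 = 88817/8425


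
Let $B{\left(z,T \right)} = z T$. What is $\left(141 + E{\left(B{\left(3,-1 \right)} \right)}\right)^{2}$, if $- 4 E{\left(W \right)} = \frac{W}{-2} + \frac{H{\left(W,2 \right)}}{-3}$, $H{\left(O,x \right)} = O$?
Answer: $\frac{1261129}{64} \approx 19705.0$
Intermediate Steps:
$B{\left(z,T \right)} = T z$
$E{\left(W \right)} = \frac{5 W}{24}$ ($E{\left(W \right)} = - \frac{\frac{W}{-2} + \frac{W}{-3}}{4} = - \frac{W \left(- \frac{1}{2}\right) + W \left(- \frac{1}{3}\right)}{4} = - \frac{- \frac{W}{2} - \frac{W}{3}}{4} = - \frac{\left(- \frac{5}{6}\right) W}{4} = \frac{5 W}{24}$)
$\left(141 + E{\left(B{\left(3,-1 \right)} \right)}\right)^{2} = \left(141 + \frac{5 \left(\left(-1\right) 3\right)}{24}\right)^{2} = \left(141 + \frac{5}{24} \left(-3\right)\right)^{2} = \left(141 - \frac{5}{8}\right)^{2} = \left(\frac{1123}{8}\right)^{2} = \frac{1261129}{64}$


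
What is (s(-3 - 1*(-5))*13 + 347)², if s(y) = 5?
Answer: 169744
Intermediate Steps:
(s(-3 - 1*(-5))*13 + 347)² = (5*13 + 347)² = (65 + 347)² = 412² = 169744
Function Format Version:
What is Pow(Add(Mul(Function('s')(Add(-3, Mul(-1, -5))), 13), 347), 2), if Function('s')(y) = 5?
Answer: 169744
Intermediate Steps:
Pow(Add(Mul(Function('s')(Add(-3, Mul(-1, -5))), 13), 347), 2) = Pow(Add(Mul(5, 13), 347), 2) = Pow(Add(65, 347), 2) = Pow(412, 2) = 169744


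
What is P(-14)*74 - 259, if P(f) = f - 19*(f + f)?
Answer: 38073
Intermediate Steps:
P(f) = -37*f (P(f) = f - 38*f = -37*f)
P(-14)*74 - 259 = -37*(-14)*74 - 259 = 518*74 - 259 = 38332 - 259 = 38073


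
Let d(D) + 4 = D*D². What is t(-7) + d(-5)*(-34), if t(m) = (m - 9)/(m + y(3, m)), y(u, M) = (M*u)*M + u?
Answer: 627182/143 ≈ 4385.9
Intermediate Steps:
y(u, M) = u + u*M² (y(u, M) = u*M² + u = u + u*M²)
t(m) = (-9 + m)/(3 + m + 3*m²) (t(m) = (m - 9)/(m + 3*(1 + m²)) = (-9 + m)/(m + (3 + 3*m²)) = (-9 + m)/(3 + m + 3*m²))
d(D) = -4 + D³ (d(D) = -4 + D*D² = -4 + D³)
t(-7) + d(-5)*(-34) = (-9 - 7)/(3 - 7 + 3*(-7)²) + (-4 + (-5)³)*(-34) = -16/(3 - 7 + 3*49) + (-4 - 125)*(-34) = -16/(3 - 7 + 147) - 129*(-34) = -16/143 + 4386 = 627182/143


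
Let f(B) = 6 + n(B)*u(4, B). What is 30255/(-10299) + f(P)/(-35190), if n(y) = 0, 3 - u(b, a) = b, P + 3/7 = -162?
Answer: -59151958/20134545 ≈ -2.9378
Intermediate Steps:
P = -1137/7 (P = -3/7 - 162 = -1137/7 ≈ -162.43)
u(b, a) = 3 - b
f(B) = 6 (f(B) = 6 + 0*(3 - 1*4) = 6 + 0*(3 - 4) = 6 + 0*(-1) = 6 + 0 = 6)
30255/(-10299) + f(P)/(-35190) = 30255/(-10299) + 6/(-35190) = 30255*(-1/10299) + 6*(-1/35190) = -10085/3433 - 1/5865 = -59151958/20134545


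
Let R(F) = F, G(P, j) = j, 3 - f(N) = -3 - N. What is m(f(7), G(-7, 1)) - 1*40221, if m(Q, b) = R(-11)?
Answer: -40232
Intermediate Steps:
f(N) = 6 + N (f(N) = 3 - (-3 - N) = 3 + (3 + N) = 6 + N)
m(Q, b) = -11
m(f(7), G(-7, 1)) - 1*40221 = -11 - 1*40221 = -11 - 40221 = -40232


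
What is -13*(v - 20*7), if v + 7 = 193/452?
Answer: 861263/452 ≈ 1905.4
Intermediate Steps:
v = -2971/452 (v = -7 + 193/452 = -2971/452 ≈ -6.5730)
-13*(v - 20*7) = -13*(-2971/452 - 20*7) = -13*(-2971/452 - 140) = -13*(-66251/452) = 861263/452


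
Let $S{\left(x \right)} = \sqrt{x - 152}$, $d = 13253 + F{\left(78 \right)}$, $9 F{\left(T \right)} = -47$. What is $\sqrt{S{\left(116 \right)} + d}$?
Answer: $\frac{\sqrt{119230 + 54 i}}{3} \approx 115.1 + 0.026065 i$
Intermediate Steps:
$F{\left(T \right)} = - \frac{47}{9}$ ($F{\left(T \right)} = \frac{1}{9} \left(-47\right) = - \frac{47}{9}$)
$d = \frac{119230}{9}$ ($d = 13253 - \frac{47}{9} = \frac{119230}{9} \approx 13248.0$)
$S{\left(x \right)} = \sqrt{-152 + x}$
$\sqrt{S{\left(116 \right)} + d} = \sqrt{\sqrt{-152 + 116} + \frac{119230}{9}} = \sqrt{\sqrt{-36} + \frac{119230}{9}} = \sqrt{6 i + \frac{119230}{9}} = \sqrt{\frac{119230}{9} + 6 i}$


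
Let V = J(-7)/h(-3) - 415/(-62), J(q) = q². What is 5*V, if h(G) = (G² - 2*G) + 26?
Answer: 100265/2542 ≈ 39.443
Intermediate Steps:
h(G) = 26 + G² - 2*G
V = 20053/2542 (V = (-7)²/(26 + (-3)² - 2*(-3)) - 415/(-62) = 49/(26 + 9 + 6) - 415*(-1/62) = 49/41 + 415/62 = 20053/2542 ≈ 7.8887)
5*V = 5*(20053/2542) = 100265/2542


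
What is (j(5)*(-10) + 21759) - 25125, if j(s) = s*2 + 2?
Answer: -3486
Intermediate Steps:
j(s) = 2 + 2*s (j(s) = 2*s + 2 = 2 + 2*s)
(j(5)*(-10) + 21759) - 25125 = ((2 + 2*5)*(-10) + 21759) - 25125 = ((2 + 10)*(-10) + 21759) - 25125 = (12*(-10) + 21759) - 25125 = (-120 + 21759) - 25125 = 21639 - 25125 = -3486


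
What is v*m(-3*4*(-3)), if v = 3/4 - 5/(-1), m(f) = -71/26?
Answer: -1633/104 ≈ -15.702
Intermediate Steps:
m(f) = -71/26 (m(f) = -71*1/26 = -71/26)
v = 23/4 (v = 3*(¼) - 5*(-1) = ¾ + 5 = 23/4 ≈ 5.7500)
v*m(-3*4*(-3)) = (23/4)*(-71/26) = -1633/104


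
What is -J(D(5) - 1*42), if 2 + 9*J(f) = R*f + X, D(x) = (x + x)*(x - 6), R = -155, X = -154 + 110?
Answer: -8014/9 ≈ -890.44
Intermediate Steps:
X = -44
D(x) = 2*x*(-6 + x) (D(x) = (2*x)*(-6 + x) = 2*x*(-6 + x))
J(f) = -46/9 - 155*f/9 (J(f) = -2/9 + (-155*f - 44)/9 = -2/9 + (-44 - 155*f)/9 = -2/9 + (-44/9 - 155*f/9) = -46/9 - 155*f/9)
-J(D(5) - 1*42) = -(-46/9 - 155*(2*5*(-6 + 5) - 1*42)/9) = -(-46/9 - 155*(2*5*(-1) - 42)/9) = -(-46/9 - 155*(-10 - 42)/9) = -(-46/9 - 155/9*(-52)) = -(-46/9 + 8060/9) = -1*8014/9 = -8014/9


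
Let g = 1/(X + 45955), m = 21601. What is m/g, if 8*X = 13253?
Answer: 8227669693/8 ≈ 1.0285e+9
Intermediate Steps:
X = 13253/8 (X = (1/8)*13253 = 13253/8 ≈ 1656.6)
g = 8/380893 (g = 1/(13253/8 + 45955) = 1/(380893/8) = 8/380893 ≈ 2.1003e-5)
m/g = 21601/(8/380893) = 21601*(380893/8) = 8227669693/8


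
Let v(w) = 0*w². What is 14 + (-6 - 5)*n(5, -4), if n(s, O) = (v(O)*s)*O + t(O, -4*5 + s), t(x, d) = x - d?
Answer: -107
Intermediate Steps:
v(w) = 0
n(s, O) = 20 + O - s (n(s, O) = (0*s)*O + (O - (-4*5 + s)) = 0*O + (O - (-20 + s)) = 0 + (O + (20 - s)) = 0 + (20 + O - s) = 20 + O - s)
14 + (-6 - 5)*n(5, -4) = 14 + (-6 - 5)*(20 - 4 - 1*5) = 14 - 11*(20 - 4 - 5) = 14 - 11*11 = 14 - 121 = -107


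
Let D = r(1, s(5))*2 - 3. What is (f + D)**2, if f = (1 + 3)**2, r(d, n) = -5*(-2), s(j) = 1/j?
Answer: 1089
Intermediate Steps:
r(d, n) = 10
f = 16 (f = 4**2 = 16)
D = 17 (D = 10*2 - 3 = 20 - 3 = 17)
(f + D)**2 = (16 + 17)**2 = 33**2 = 1089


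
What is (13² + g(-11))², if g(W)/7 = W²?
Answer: 1032256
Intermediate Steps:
g(W) = 7*W²
(13² + g(-11))² = (13² + 7*(-11)²)² = (169 + 7*121)² = (169 + 847)² = 1016² = 1032256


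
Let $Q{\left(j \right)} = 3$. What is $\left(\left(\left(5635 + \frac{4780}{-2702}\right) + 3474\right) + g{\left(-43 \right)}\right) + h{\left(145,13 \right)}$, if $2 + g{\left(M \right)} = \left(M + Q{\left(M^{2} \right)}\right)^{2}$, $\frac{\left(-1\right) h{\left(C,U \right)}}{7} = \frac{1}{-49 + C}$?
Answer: $\frac{1388416175}{129696} \approx 10705.0$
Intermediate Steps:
$h{\left(C,U \right)} = - \frac{7}{-49 + C}$
$g{\left(M \right)} = -2 + \left(3 + M\right)^{2}$ ($g{\left(M \right)} = -2 + \left(M + 3\right)^{2} = -2 + \left(3 + M\right)^{2}$)
$\left(\left(\left(5635 + \frac{4780}{-2702}\right) + 3474\right) + g{\left(-43 \right)}\right) + h{\left(145,13 \right)} = \left(\left(\left(5635 + \frac{4780}{-2702}\right) + 3474\right) - \left(2 - \left(3 - 43\right)^{2}\right)\right) - \frac{7}{-49 + 145} = \left(\left(\left(5635 + 4780 \left(- \frac{1}{2702}\right)\right) + 3474\right) - \left(2 - \left(-40\right)^{2}\right)\right) - \frac{7}{96} = \left(\left(\left(5635 - \frac{2390}{1351}\right) + 3474\right) + \left(-2 + 1600\right)\right) - \frac{7}{96} = \left(\left(\frac{7610495}{1351} + 3474\right) + 1598\right) - \frac{7}{96} = \left(\frac{12303869}{1351} + 1598\right) - \frac{7}{96} = \frac{14462767}{1351} - \frac{7}{96} = \frac{1388416175}{129696}$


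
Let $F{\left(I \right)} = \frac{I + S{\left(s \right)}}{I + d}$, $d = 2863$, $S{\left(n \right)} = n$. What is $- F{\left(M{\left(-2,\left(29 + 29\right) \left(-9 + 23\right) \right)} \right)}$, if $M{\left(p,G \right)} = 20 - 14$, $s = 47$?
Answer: $- \frac{53}{2869} \approx -0.018473$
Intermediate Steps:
$M{\left(p,G \right)} = 6$
$F{\left(I \right)} = \frac{47 + I}{2863 + I}$ ($F{\left(I \right)} = \frac{I + 47}{I + 2863} = \frac{47 + I}{2863 + I}$)
$- F{\left(M{\left(-2,\left(29 + 29\right) \left(-9 + 23\right) \right)} \right)} = - \frac{47 + 6}{2863 + 6} = - \frac{53}{2869}$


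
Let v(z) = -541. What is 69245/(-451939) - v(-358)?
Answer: 244429754/451939 ≈ 540.85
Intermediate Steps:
69245/(-451939) - v(-358) = 69245/(-451939) - 1*(-541) = 69245*(-1/451939) + 541 = -69245/451939 + 541 = 244429754/451939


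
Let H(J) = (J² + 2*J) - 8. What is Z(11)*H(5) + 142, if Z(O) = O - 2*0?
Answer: 439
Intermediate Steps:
Z(O) = O (Z(O) = O + 0 = O)
H(J) = -8 + J² + 2*J
Z(11)*H(5) + 142 = 11*(-8 + 5² + 2*5) + 142 = 11*(-8 + 25 + 10) + 142 = 11*27 + 142 = 297 + 142 = 439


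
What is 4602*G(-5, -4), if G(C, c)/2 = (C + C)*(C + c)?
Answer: 828360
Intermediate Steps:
G(C, c) = 4*C*(C + c) (G(C, c) = 2*((C + C)*(C + c)) = 2*((2*C)*(C + c)) = 2*(2*C*(C + c)) = 4*C*(C + c))
4602*G(-5, -4) = 4602*(4*(-5)*(-5 - 4)) = 4602*(4*(-5)*(-9)) = 4602*180 = 828360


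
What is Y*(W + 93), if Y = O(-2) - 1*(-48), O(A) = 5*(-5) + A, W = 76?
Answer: 3549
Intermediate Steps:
O(A) = -25 + A
Y = 21 (Y = (-25 - 2) - 1*(-48) = -27 + 48 = 21)
Y*(W + 93) = 21*(76 + 93) = 21*169 = 3549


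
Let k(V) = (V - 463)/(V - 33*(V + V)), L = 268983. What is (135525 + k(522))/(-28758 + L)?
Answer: 4598363191/8150834250 ≈ 0.56416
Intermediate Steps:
k(V) = -(-463 + V)/(65*V) (k(V) = (-463 + V)/(V - 66*V) = (-463 + V)/((-65*V)) = (-463 + V)*(-1/(65*V)) = -(-463 + V)/(65*V))
(135525 + k(522))/(-28758 + L) = (135525 + (1/65)*(463 - 1*522)/522)/(-28758 + 268983) = (135525 + (1/65)*(1/522)*(463 - 522))/240225 = (135525 + (1/65)*(1/522)*(-59))*(1/240225) = (135525 - 59/33930)*(1/240225) = (4598363191/33930)*(1/240225) = 4598363191/8150834250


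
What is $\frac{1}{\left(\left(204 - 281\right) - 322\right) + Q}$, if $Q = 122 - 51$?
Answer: $- \frac{1}{328} \approx -0.0030488$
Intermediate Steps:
$Q = 71$ ($Q = 122 - 51 = 71$)
$\frac{1}{\left(\left(204 - 281\right) - 322\right) + Q} = \frac{1}{\left(\left(204 - 281\right) - 322\right) + 71} = \frac{1}{\left(-77 - 322\right) + 71} = \frac{1}{-399 + 71} = \frac{1}{-328} = - \frac{1}{328}$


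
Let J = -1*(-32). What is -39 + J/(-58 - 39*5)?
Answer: -9899/253 ≈ -39.126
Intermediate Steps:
J = 32
-39 + J/(-58 - 39*5) = -39 + 32/(-58 - 39*5) = -39 + 32/(-58 - 195) = -39 + 32/(-253) = -39 - 1/253*32 = -39 - 32/253 = -9899/253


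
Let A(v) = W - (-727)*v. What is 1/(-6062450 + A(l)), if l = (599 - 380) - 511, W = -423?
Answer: -1/6275157 ≈ -1.5936e-7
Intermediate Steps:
l = -292 (l = 219 - 511 = -292)
A(v) = -423 + 727*v (A(v) = -423 - (-727)*v = -423 + 727*v)
1/(-6062450 + A(l)) = 1/(-6062450 + (-423 + 727*(-292))) = 1/(-6062450 + (-423 - 212284)) = 1/(-6062450 - 212707) = 1/(-6275157) = -1/6275157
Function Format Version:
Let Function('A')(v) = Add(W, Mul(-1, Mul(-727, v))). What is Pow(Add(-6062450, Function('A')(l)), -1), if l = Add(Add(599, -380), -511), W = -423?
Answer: Rational(-1, 6275157) ≈ -1.5936e-7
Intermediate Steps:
l = -292 (l = Add(219, -511) = -292)
Function('A')(v) = Add(-423, Mul(727, v)) (Function('A')(v) = Add(-423, Mul(-1, Mul(-727, v))) = Add(-423, Mul(727, v)))
Pow(Add(-6062450, Function('A')(l)), -1) = Pow(Add(-6062450, Add(-423, Mul(727, -292))), -1) = Pow(Add(-6062450, Add(-423, -212284)), -1) = Pow(Add(-6062450, -212707), -1) = Pow(-6275157, -1) = Rational(-1, 6275157)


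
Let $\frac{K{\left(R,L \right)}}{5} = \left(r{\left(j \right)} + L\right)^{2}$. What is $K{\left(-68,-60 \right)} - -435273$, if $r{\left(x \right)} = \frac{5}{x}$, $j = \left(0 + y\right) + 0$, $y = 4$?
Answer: $\frac{7240493}{16} \approx 4.5253 \cdot 10^{5}$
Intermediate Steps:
$j = 4$ ($j = \left(0 + 4\right) + 0 = 4 + 0 = 4$)
$K{\left(R,L \right)} = 5 \left(\frac{5}{4} + L\right)^{2}$
$K{\left(-68,-60 \right)} - -435273 = \frac{5 \left(5 + 4 \left(-60\right)\right)^{2}}{16} - -435273 = \frac{5 \left(5 - 240\right)^{2}}{16} + 435273 = \frac{5 \left(-235\right)^{2}}{16} + 435273 = \frac{5}{16} \cdot 55225 + 435273 = \frac{276125}{16} + 435273 = \frac{7240493}{16}$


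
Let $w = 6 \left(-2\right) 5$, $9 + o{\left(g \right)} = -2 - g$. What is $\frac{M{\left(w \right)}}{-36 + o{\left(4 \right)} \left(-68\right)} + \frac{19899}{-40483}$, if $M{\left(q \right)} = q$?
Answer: $- \frac{1834133}{3319606} \approx -0.55252$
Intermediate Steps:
$o{\left(g \right)} = -11 - g$ ($o{\left(g \right)} = -9 - \left(2 + g\right) = -11 - g$)
$w = -60$ ($w = \left(-12\right) 5 = -60$)
$\frac{M{\left(w \right)}}{-36 + o{\left(4 \right)} \left(-68\right)} + \frac{19899}{-40483} = - \frac{60}{-36 + \left(-11 - 4\right) \left(-68\right)} + \frac{19899}{-40483} = - \frac{60}{-36 + \left(-11 - 4\right) \left(-68\right)} + 19899 \left(- \frac{1}{40483}\right) = - \frac{60}{-36 - -1020} - \frac{19899}{40483} = - \frac{60}{-36 + 1020} - \frac{19899}{40483} = - \frac{60}{984} - \frac{19899}{40483} = \left(-60\right) \frac{1}{984} - \frac{19899}{40483} = - \frac{5}{82} - \frac{19899}{40483} = - \frac{1834133}{3319606}$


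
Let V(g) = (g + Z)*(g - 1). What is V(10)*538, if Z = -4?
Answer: 29052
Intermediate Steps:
V(g) = (-1 + g)*(-4 + g) (V(g) = (g - 4)*(g - 1) = (-4 + g)*(-1 + g) = (-1 + g)*(-4 + g))
V(10)*538 = (4 + 10**2 - 5*10)*538 = (4 + 100 - 50)*538 = 54*538 = 29052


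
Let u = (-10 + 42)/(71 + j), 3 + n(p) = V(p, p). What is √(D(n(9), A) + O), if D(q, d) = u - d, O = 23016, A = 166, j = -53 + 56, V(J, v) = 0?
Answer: √31282242/37 ≈ 151.16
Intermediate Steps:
j = 3
n(p) = -3 (n(p) = -3 + 0 = -3)
u = 16/37 (u = (-10 + 42)/(71 + 3) = 32/74 = 32*(1/74) = 16/37 ≈ 0.43243)
D(q, d) = 16/37 - d
√(D(n(9), A) + O) = √((16/37 - 1*166) + 23016) = √((16/37 - 166) + 23016) = √(-6126/37 + 23016) = √(845466/37) = √31282242/37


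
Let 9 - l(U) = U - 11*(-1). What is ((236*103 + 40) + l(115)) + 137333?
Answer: 161564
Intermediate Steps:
l(U) = -2 - U (l(U) = 9 - (U - 11*(-1)) = 9 - (U + 11) = 9 - (11 + U) = 9 + (-11 - U) = -2 - U)
((236*103 + 40) + l(115)) + 137333 = ((236*103 + 40) + (-2 - 1*115)) + 137333 = ((24308 + 40) + (-2 - 115)) + 137333 = (24348 - 117) + 137333 = 24231 + 137333 = 161564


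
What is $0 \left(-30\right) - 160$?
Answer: $-160$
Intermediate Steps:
$0 \left(-30\right) - 160 = 0 - 160 = -160$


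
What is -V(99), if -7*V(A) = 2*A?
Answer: 198/7 ≈ 28.286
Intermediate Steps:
V(A) = -2*A/7
-V(99) = -(-2)*99/7 = -1*(-198/7) = 198/7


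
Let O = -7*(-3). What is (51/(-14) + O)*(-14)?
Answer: -243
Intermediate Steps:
O = 21
(51/(-14) + O)*(-14) = (51/(-14) + 21)*(-14) = (51*(-1/14) + 21)*(-14) = (-51/14 + 21)*(-14) = (243/14)*(-14) = -243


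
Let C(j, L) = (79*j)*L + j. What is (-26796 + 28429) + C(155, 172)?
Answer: 2107928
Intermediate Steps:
C(j, L) = j + 79*L*j (C(j, L) = 79*L*j + j = j + 79*L*j)
(-26796 + 28429) + C(155, 172) = (-26796 + 28429) + 155*(1 + 79*172) = 1633 + 155*(1 + 13588) = 1633 + 155*13589 = 1633 + 2106295 = 2107928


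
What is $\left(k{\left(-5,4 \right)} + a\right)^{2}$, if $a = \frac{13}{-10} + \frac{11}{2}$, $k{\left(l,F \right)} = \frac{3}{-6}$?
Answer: $\frac{1369}{100} \approx 13.69$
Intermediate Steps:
$k{\left(l,F \right)} = - \frac{1}{2}$ ($k{\left(l,F \right)} = 3 \left(- \frac{1}{6}\right) = - \frac{1}{2}$)
$a = \frac{21}{5}$ ($a = 13 \left(- \frac{1}{10}\right) + 11 \cdot \frac{1}{2} = - \frac{13}{10} + \frac{11}{2} = \frac{21}{5} \approx 4.2$)
$\left(k{\left(-5,4 \right)} + a\right)^{2} = \left(- \frac{1}{2} + \frac{21}{5}\right)^{2} = \left(\frac{37}{10}\right)^{2} = \frac{1369}{100}$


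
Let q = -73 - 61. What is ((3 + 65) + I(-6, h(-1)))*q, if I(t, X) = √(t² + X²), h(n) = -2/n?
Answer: -9112 - 268*√10 ≈ -9959.5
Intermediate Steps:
q = -134
I(t, X) = √(X² + t²)
((3 + 65) + I(-6, h(-1)))*q = ((3 + 65) + √((-2/(-1))² + (-6)²))*(-134) = (68 + √((-2*(-1))² + 36))*(-134) = (68 + √(2² + 36))*(-134) = (68 + √(4 + 36))*(-134) = (68 + √40)*(-134) = (68 + 2*√10)*(-134) = -9112 - 268*√10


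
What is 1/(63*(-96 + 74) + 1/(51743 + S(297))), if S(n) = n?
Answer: -52040/72127439 ≈ -0.00072150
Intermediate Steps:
1/(63*(-96 + 74) + 1/(51743 + S(297))) = 1/(63*(-96 + 74) + 1/(51743 + 297)) = 1/(63*(-22) + 1/52040) = 1/(-1386 + 1/52040) = 1/(-72127439/52040) = -52040/72127439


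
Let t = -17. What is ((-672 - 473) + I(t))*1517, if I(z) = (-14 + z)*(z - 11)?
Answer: -420209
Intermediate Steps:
I(z) = (-14 + z)*(-11 + z)
((-672 - 473) + I(t))*1517 = ((-672 - 473) + (154 + (-17)² - 25*(-17)))*1517 = (-1145 + (154 + 289 + 425))*1517 = (-1145 + 868)*1517 = -277*1517 = -420209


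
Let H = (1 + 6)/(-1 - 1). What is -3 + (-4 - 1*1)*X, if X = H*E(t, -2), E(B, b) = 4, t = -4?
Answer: 67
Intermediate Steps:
H = -7/2 (H = 7/(-2) = 7*(-½) = -7/2 ≈ -3.5000)
X = -14 (X = -7/2*4 = -14)
-3 + (-4 - 1*1)*X = -3 + (-4 - 1*1)*(-14) = -3 + (-4 - 1)*(-14) = -3 - 5*(-14) = -3 + 70 = 67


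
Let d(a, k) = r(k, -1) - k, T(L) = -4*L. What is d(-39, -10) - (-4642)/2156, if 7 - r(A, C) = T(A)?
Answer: -2043/98 ≈ -20.847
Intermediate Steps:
r(A, C) = 7 + 4*A (r(A, C) = 7 - (-4)*A = 7 + 4*A)
d(a, k) = 7 + 3*k (d(a, k) = (7 + 4*k) - k = 7 + 3*k)
d(-39, -10) - (-4642)/2156 = (7 + 3*(-10)) - (-4642)/2156 = (7 - 30) - (-4642)/2156 = -23 - 1*(-211/98) = -23 + 211/98 = -2043/98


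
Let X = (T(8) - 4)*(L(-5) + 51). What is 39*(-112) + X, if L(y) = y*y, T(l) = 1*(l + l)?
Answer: -3456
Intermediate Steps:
T(l) = 2*l (T(l) = 1*(2*l) = 2*l)
L(y) = y²
X = 912 (X = (2*8 - 4)*((-5)² + 51) = (16 - 4)*(25 + 51) = 12*76 = 912)
39*(-112) + X = 39*(-112) + 912 = -4368 + 912 = -3456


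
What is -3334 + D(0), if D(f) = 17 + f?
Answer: -3317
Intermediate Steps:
-3334 + D(0) = -3334 + (17 + 0) = -3334 + 17 = -3317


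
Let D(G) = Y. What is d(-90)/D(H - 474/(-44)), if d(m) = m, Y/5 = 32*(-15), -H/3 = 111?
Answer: 3/80 ≈ 0.037500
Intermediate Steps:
H = -333 (H = -3*111 = -333)
Y = -2400 (Y = 5*(32*(-15)) = 5*(-480) = -2400)
D(G) = -2400
d(-90)/D(H - 474/(-44)) = -90/(-2400) = -90*(-1/2400) = 3/80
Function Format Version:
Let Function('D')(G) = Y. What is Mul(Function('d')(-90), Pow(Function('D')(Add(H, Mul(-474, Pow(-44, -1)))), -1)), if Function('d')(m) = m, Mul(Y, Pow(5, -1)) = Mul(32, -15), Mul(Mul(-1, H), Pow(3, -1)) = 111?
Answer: Rational(3, 80) ≈ 0.037500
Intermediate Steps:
H = -333 (H = Mul(-3, 111) = -333)
Y = -2400 (Y = Mul(5, Mul(32, -15)) = Mul(5, -480) = -2400)
Function('D')(G) = -2400
Mul(Function('d')(-90), Pow(Function('D')(Add(H, Mul(-474, Pow(-44, -1)))), -1)) = Mul(-90, Pow(-2400, -1)) = Mul(-90, Rational(-1, 2400)) = Rational(3, 80)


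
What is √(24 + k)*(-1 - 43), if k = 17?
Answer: -44*√41 ≈ -281.74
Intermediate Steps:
√(24 + k)*(-1 - 43) = √(24 + 17)*(-1 - 43) = √41*(-44) = -44*√41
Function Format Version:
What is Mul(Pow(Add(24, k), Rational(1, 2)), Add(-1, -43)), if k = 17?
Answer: Mul(-44, Pow(41, Rational(1, 2))) ≈ -281.74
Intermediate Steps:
Mul(Pow(Add(24, k), Rational(1, 2)), Add(-1, -43)) = Mul(Pow(Add(24, 17), Rational(1, 2)), Add(-1, -43)) = Mul(Pow(41, Rational(1, 2)), -44) = Mul(-44, Pow(41, Rational(1, 2)))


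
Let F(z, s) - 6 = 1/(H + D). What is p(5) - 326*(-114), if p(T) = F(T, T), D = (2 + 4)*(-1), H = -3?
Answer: 334529/9 ≈ 37170.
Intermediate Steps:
D = -6 (D = 6*(-1) = -6)
F(z, s) = 53/9 (F(z, s) = 6 + 1/(-3 - 6) = 6 + 1/(-9) = 6 - ⅑ = 53/9)
p(T) = 53/9
p(5) - 326*(-114) = 53/9 - 326*(-114) = 53/9 + 37164 = 334529/9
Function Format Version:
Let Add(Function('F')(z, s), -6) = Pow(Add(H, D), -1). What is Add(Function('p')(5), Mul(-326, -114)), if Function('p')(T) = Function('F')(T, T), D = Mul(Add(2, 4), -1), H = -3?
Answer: Rational(334529, 9) ≈ 37170.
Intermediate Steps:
D = -6 (D = Mul(6, -1) = -6)
Function('F')(z, s) = Rational(53, 9) (Function('F')(z, s) = Add(6, Pow(Add(-3, -6), -1)) = Add(6, Pow(-9, -1)) = Add(6, Rational(-1, 9)) = Rational(53, 9))
Function('p')(T) = Rational(53, 9)
Add(Function('p')(5), Mul(-326, -114)) = Add(Rational(53, 9), Mul(-326, -114)) = Add(Rational(53, 9), 37164) = Rational(334529, 9)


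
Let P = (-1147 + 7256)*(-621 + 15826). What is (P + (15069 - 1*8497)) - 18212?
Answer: 92875705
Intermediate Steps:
P = 92887345 (P = 6109*15205 = 92887345)
(P + (15069 - 1*8497)) - 18212 = (92887345 + (15069 - 1*8497)) - 18212 = (92887345 + (15069 - 8497)) - 18212 = (92887345 + 6572) - 18212 = 92893917 - 18212 = 92875705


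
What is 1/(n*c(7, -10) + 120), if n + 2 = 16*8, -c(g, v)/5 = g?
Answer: -1/4290 ≈ -0.00023310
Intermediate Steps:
c(g, v) = -5*g
n = 126 (n = -2 + 16*8 = -2 + 128 = 126)
1/(n*c(7, -10) + 120) = 1/(126*(-5*7) + 120) = 1/(126*(-35) + 120) = 1/(-4410 + 120) = 1/(-4290) = -1/4290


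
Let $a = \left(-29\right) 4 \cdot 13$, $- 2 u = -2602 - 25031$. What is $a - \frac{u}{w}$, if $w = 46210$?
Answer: $- \frac{139396993}{92420} \approx -1508.3$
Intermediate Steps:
$u = \frac{27633}{2}$ ($u = - \frac{-2602 - 25031}{2} = \left(- \frac{1}{2}\right) \left(-27633\right) = \frac{27633}{2} \approx 13817.0$)
$a = -1508$ ($a = \left(-116\right) 13 = -1508$)
$a - \frac{u}{w} = -1508 - \frac{27633}{2 \cdot 46210} = -1508 - \frac{27633}{2} \cdot \frac{1}{46210} = -1508 - \frac{27633}{92420} = - \frac{139396993}{92420}$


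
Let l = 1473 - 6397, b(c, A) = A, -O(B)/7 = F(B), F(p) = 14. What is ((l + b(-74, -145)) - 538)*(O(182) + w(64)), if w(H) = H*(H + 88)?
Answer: -53995410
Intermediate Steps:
O(B) = -98 (O(B) = -7*14 = -98)
l = -4924
w(H) = H*(88 + H)
((l + b(-74, -145)) - 538)*(O(182) + w(64)) = ((-4924 - 145) - 538)*(-98 + 64*(88 + 64)) = (-5069 - 538)*(-98 + 64*152) = -5607*(-98 + 9728) = -5607*9630 = -53995410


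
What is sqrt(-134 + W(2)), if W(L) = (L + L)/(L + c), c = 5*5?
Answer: I*sqrt(10842)/9 ≈ 11.569*I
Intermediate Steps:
c = 25
W(L) = 2*L/(25 + L) (W(L) = (L + L)/(L + 25) = (2*L)/(25 + L) = 2*L/(25 + L))
sqrt(-134 + W(2)) = sqrt(-134 + 2*2/(25 + 2)) = sqrt(-134 + 2*2/27) = sqrt(-134 + 2*2*(1/27)) = sqrt(-134 + 4/27) = sqrt(-3614/27) = I*sqrt(10842)/9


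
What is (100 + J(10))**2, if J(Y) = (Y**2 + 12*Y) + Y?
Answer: 108900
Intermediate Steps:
J(Y) = Y**2 + 13*Y
(100 + J(10))**2 = (100 + 10*(13 + 10))**2 = (100 + 10*23)**2 = (100 + 230)**2 = 330**2 = 108900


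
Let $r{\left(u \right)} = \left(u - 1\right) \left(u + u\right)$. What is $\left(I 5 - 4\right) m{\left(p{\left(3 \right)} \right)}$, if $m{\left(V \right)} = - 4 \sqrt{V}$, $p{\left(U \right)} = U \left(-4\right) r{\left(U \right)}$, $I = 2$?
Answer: $- 288 i \approx - 288.0 i$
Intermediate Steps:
$r{\left(u \right)} = 2 u \left(-1 + u\right)$ ($r{\left(u \right)} = \left(-1 + u\right) 2 u = 2 u \left(-1 + u\right)$)
$p{\left(U \right)} = - 8 U^{2} \left(-1 + U\right)$ ($p{\left(U \right)} = U \left(-4\right) 2 U \left(-1 + U\right) = - 4 U 2 U \left(-1 + U\right) = - 8 U^{2} \left(-1 + U\right)$)
$\left(I 5 - 4\right) m{\left(p{\left(3 \right)} \right)} = \left(2 \cdot 5 - 4\right) \left(- 4 \sqrt{8 \cdot 3^{2} \left(1 - 3\right)}\right) = \left(10 - 4\right) \left(- 4 \sqrt{8 \cdot 9 \left(1 - 3\right)}\right) = 6 \left(- 4 \sqrt{8 \cdot 9 \left(-2\right)}\right) = 6 \left(- 4 \sqrt{-144}\right) = 6 \left(- 4 \cdot 12 i\right) = 6 \left(- 48 i\right) = - 288 i$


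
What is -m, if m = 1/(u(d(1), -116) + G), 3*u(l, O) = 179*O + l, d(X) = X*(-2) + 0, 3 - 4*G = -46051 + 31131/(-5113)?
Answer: -20452/93936489 ≈ -0.00021772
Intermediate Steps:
G = 235505233/20452 (G = 3/4 - (-46051 + 31131/(-5113))/4 = 3/4 - (-46051 + 31131*(-1/5113))/4 = 3/4 - (-46051 - 31131/5113)/4 = 3/4 - 1/4*(-235489894/5113) = 3/4 + 117744947/10226 = 235505233/20452 ≈ 11515.)
d(X) = -2*X (d(X) = -2*X + 0 = -2*X)
u(l, O) = l/3 + 179*O/3 (u(l, O) = (179*O + l)/3 = (l + 179*O)/3 = l/3 + 179*O/3)
m = 20452/93936489 (m = 1/(((-2*1)/3 + (179/3)*(-116)) + 235505233/20452) = 1/(((1/3)*(-2) - 20764/3) + 235505233/20452) = 1/((-2/3 - 20764/3) + 235505233/20452) = 1/(-6922 + 235505233/20452) = 1/(93936489/20452) = 20452/93936489 ≈ 0.00021772)
-m = -1*20452/93936489 = -20452/93936489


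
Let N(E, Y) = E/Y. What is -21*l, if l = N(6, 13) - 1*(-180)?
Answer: -49266/13 ≈ -3789.7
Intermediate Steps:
l = 2346/13 (l = 6/13 - 1*(-180) = 6*(1/13) + 180 = 6/13 + 180 = 2346/13 ≈ 180.46)
-21*l = -21*2346/13 = -49266/13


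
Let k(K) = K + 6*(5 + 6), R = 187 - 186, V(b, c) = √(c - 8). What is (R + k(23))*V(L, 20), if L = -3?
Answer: 180*√3 ≈ 311.77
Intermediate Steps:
V(b, c) = √(-8 + c)
R = 1
k(K) = 66 + K (k(K) = K + 6*11 = K + 66 = 66 + K)
(R + k(23))*V(L, 20) = (1 + (66 + 23))*√(-8 + 20) = (1 + 89)*√12 = 90*(2*√3) = 180*√3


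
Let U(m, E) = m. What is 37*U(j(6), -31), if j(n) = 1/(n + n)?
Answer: 37/12 ≈ 3.0833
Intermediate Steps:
j(n) = 1/(2*n)
37*U(j(6), -31) = 37*((½)/6) = 37*((½)*(⅙)) = 37*(1/12) = 37/12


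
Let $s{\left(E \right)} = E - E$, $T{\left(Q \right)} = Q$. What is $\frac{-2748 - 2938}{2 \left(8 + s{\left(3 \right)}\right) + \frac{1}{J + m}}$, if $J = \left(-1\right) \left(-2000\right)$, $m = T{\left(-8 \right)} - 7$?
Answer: $- \frac{11286710}{31761} \approx -355.36$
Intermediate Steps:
$s{\left(E \right)} = 0$
$m = -15$ ($m = -8 - 7 = -15$)
$J = 2000$
$\frac{-2748 - 2938}{2 \left(8 + s{\left(3 \right)}\right) + \frac{1}{J + m}} = \frac{-2748 - 2938}{2 \left(8 + 0\right) + \frac{1}{2000 - 15}} = - \frac{5686}{2 \cdot 8 + \frac{1}{1985}} = - \frac{5686}{16 + \frac{1}{1985}} = - \frac{5686}{\frac{31761}{1985}} = \left(-5686\right) \frac{1985}{31761} = - \frac{11286710}{31761}$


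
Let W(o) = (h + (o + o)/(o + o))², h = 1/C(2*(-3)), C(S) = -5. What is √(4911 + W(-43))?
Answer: √122791/5 ≈ 70.083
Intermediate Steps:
h = -⅕ (h = 1/(-5) = -⅕ ≈ -0.20000)
W(o) = 16/25 (W(o) = (-⅕ + (o + o)/(o + o))² = (-⅕ + (2*o)/((2*o)))² = (-⅕ + (2*o)*(1/(2*o)))² = (-⅕ + 1)² = (⅘)² = 16/25)
√(4911 + W(-43)) = √(4911 + 16/25) = √(122791/25) = √122791/5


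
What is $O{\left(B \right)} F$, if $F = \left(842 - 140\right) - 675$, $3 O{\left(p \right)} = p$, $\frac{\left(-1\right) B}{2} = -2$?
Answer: $36$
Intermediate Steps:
$B = 4$ ($B = \left(-2\right) \left(-2\right) = 4$)
$O{\left(p \right)} = \frac{p}{3}$
$F = 27$ ($F = 702 - 675 = 27$)
$O{\left(B \right)} F = \frac{1}{3} \cdot 4 \cdot 27 = \frac{4}{3} \cdot 27 = 36$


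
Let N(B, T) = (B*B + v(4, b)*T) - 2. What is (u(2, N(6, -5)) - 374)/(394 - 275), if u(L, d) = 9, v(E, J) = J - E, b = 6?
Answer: -365/119 ≈ -3.0672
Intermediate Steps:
N(B, T) = -2 + B² + 2*T (N(B, T) = (B*B + (6 - 1*4)*T) - 2 = (B² + (6 - 4)*T) - 2 = (B² + 2*T) - 2 = -2 + B² + 2*T)
(u(2, N(6, -5)) - 374)/(394 - 275) = (9 - 374)/(394 - 275) = -365/119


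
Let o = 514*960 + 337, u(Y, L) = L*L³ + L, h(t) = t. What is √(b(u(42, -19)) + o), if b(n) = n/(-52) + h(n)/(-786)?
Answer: √5697233362834/3406 ≈ 700.79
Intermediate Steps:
u(Y, L) = L + L⁴ (u(Y, L) = L⁴ + L = L + L⁴)
o = 493777 (o = 493440 + 337 = 493777)
b(n) = -419*n/20436 (b(n) = n/(-52) + n/(-786) = n*(-1/52) + n*(-1/786) = -n/52 - n/786 = -419*n/20436)
√(b(u(42, -19)) + o) = √(-419*(-19 + (-19)⁴)/20436 + 493777) = √(-419*(-19 + 130321)/20436 + 493777) = √(-419/20436*130302 + 493777) = √(-9099423/3406 + 493777) = √(1672705039/3406) = √5697233362834/3406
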